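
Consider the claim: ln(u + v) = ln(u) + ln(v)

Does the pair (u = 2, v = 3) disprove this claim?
Yes

Substituting u = 2, v = 3:
LHS = ln(2 + 3) = ln(5) ≈ 1.609
RHS = ln(2) + ln(3) ≈ 1.792

Since LHS ≠ RHS, this pair disproves the claim.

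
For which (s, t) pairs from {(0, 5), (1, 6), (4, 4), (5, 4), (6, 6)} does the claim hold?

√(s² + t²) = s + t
(0, 5)

Testing each pair:
(0, 5): LHS = 5, RHS = 5 → holds
(1, 6): LHS = √(37) ≈ 6.083, RHS = 7 → fails
(4, 4): LHS = 4·√(2) ≈ 5.657, RHS = 8 → fails
(5, 4): LHS = √(41) ≈ 6.403, RHS = 9 → fails
(6, 6): LHS = 6·√(2) ≈ 8.485, RHS = 12 → fails

1 of 5 pairs satisfies the claim.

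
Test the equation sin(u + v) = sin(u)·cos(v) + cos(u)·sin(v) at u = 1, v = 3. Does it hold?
Substituting u = 1, v = 3:

LHS = sin(1 + 3) = sin(4) ≈ -0.7568
RHS = sin(1)·cos(3) + cos(1)·sin(3) = sin(1)·cos(3) + sin(3)·cos(1) ≈ -0.7568

LHS = RHS, so the equation holds at this point.

Answer: Holds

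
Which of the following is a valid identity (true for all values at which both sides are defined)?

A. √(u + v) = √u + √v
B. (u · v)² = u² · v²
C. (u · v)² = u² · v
A: fails at (2, 5) — LHS = √(7) ≈ 2.646, RHS = √(2) + √(5) ≈ 3.65.
B: holds — e.g. at (3, 4), both sides equal 144.
C: fails at (2, 2) — LHS = 16, RHS = 8.

Answer: B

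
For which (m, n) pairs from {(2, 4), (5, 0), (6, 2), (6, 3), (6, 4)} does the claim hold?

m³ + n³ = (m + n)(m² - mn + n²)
Testing each pair:
(2, 4): LHS = 72, RHS = 72 → holds
(5, 0): LHS = 125, RHS = 125 → holds
(6, 2): LHS = 224, RHS = 224 → holds
(6, 3): LHS = 243, RHS = 243 → holds
(6, 4): LHS = 280, RHS = 280 → holds

Every pair satisfies the claim.

Answer: All pairs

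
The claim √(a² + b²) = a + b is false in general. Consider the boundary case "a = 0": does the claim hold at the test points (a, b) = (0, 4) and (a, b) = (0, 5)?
Yes, holds at both test points

At (0, 4): LHS = 4, RHS = 4 → equal
At (0, 5): LHS = 5, RHS = 5 → equal

So the claim does hold at both of these boundary points, even though it is not an identity.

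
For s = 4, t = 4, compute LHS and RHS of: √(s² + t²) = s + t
LHS = √(4² + 4²) = 4·√(2) ≈ 5.657
RHS = 4 + 4 = 8

LHS ≠ RHS (they differ by about 2.343), so the equation does not hold here.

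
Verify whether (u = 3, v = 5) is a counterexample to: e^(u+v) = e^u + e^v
Yes

Substituting u = 3, v = 5:
LHS = e^(3+5) = e^8 ≈ 2981
RHS = e^3 + e^5 ≈ 168.5

Since LHS ≠ RHS, this pair disproves the claim.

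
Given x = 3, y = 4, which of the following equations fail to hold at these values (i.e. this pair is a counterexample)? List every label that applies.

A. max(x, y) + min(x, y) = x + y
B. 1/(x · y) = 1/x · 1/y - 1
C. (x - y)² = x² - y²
Evaluating each claim at the given values:
A. LHS = 7, RHS = 7 → holds here (LHS = RHS)
B. LHS = 1/12, RHS = -11/12 → fails here (LHS ≠ RHS)
C. LHS = 1, RHS = -7 → fails here (LHS ≠ RHS)

Answer: B, C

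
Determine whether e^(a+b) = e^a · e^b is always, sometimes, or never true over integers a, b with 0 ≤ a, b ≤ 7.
The identity holds for every pair in the range. For instance at (a, b) = (0, 7): both sides equal e^7 ≈ 1097.

Answer: Always true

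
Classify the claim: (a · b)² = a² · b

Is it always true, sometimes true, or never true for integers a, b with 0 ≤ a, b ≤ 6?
Sometimes true

It holds at (a, b) = (5, 0) (both sides equal 0), but fails at (a, b) = (6, 3) (LHS = 324, RHS = 108).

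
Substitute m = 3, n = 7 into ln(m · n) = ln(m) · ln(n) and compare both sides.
LHS = ln(3 · 7) = ln(21) ≈ 3.045
RHS = ln(3) · ln(7) ≈ 2.138

LHS ≠ RHS (they differ by about 0.9067), so the equation does not hold here.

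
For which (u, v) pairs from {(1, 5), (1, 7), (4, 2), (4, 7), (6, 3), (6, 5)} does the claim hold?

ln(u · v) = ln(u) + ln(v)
Testing each pair:
(1, 5): LHS = ln(5) ≈ 1.609, RHS = ln(5) ≈ 1.609 → holds
(1, 7): LHS = ln(7) ≈ 1.946, RHS = ln(7) ≈ 1.946 → holds
(4, 2): LHS = ln(8) ≈ 2.079, RHS = ln(2) + ln(4) ≈ 2.079 → holds
(4, 7): LHS = ln(28) ≈ 3.332, RHS = ln(4) + ln(7) ≈ 3.332 → holds
(6, 3): LHS = ln(18) ≈ 2.89, RHS = ln(3) + ln(6) ≈ 2.89 → holds
(6, 5): LHS = ln(30) ≈ 3.401, RHS = ln(5) + ln(6) ≈ 3.401 → holds

Every pair satisfies the claim.

Answer: All pairs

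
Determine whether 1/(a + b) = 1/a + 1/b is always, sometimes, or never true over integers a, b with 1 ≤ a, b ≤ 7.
The claim fails for every pair in the range. For instance at (a, b) = (1, 5): LHS = 1/6, RHS = 6/5.

Answer: Never true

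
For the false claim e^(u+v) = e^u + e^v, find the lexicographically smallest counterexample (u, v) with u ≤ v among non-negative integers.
(u, v) = (0, 0)

Substituting (0, 0) into the claim:
LHS = e^(0+0) = 1
RHS = e^0 + e^0 = 2

Since LHS ≠ RHS, this pair disproves the claim, and no lexicographically smaller pair (u ≤ v, non-negative integers) does.

For instance (3, 3) is also a counterexample (LHS = e^6 ≈ 403.4, RHS = 2·e^3 ≈ 40.17), but it's lexicographically larger.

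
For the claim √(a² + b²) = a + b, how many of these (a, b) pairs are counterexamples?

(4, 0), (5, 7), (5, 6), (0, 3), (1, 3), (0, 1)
3

Testing each pair:
(4, 0): LHS = 4, RHS = 4 → satisfies claim
(5, 7): LHS = √(74) ≈ 8.602, RHS = 12 → counterexample
(5, 6): LHS = √(61) ≈ 7.81, RHS = 11 → counterexample
(0, 3): LHS = 3, RHS = 3 → satisfies claim
(1, 3): LHS = √(10) ≈ 3.162, RHS = 4 → counterexample
(0, 1): LHS = 1, RHS = 1 → satisfies claim

That makes 3 counterexamples.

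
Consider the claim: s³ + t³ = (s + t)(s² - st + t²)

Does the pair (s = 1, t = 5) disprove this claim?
No

Substituting s = 1, t = 5:
LHS = 1³ + 5³ = 126
RHS = (1 + 5)(1² - 1·5 + 5²) = 126

The sides agree, so this pair does not disprove the claim.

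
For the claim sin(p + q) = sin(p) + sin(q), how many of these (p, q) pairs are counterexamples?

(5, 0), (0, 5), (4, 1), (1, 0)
Testing each pair:
(5, 0): LHS = sin(5) ≈ -0.9589, RHS = sin(5) ≈ -0.9589 → satisfies claim
(0, 5): LHS = sin(5) ≈ -0.9589, RHS = sin(5) ≈ -0.9589 → satisfies claim
(4, 1): LHS = sin(5) ≈ -0.9589, RHS = sin(4) + sin(1) ≈ 0.08467 → counterexample
(1, 0): LHS = sin(1) ≈ 0.8415, RHS = sin(1) ≈ 0.8415 → satisfies claim

That makes 1 counterexample.

Answer: 1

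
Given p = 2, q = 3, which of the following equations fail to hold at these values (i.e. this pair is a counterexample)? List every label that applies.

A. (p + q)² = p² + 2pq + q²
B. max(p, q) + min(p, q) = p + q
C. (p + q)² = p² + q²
Evaluating each claim at the given values:
A. LHS = 25, RHS = 25 → holds here (LHS = RHS)
B. LHS = 5, RHS = 5 → holds here (LHS = RHS)
C. LHS = 25, RHS = 13 → fails here (LHS ≠ RHS)

Answer: C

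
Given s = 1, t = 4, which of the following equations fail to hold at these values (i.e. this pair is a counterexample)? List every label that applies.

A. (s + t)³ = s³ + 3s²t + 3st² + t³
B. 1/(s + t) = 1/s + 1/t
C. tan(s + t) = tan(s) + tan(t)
Evaluating each claim at the given values:
A. LHS = 125, RHS = 125 → holds here (LHS = RHS)
B. LHS = 1/5, RHS = 5/4 → fails here (LHS ≠ RHS)
C. LHS = tan(5) ≈ -3.381, RHS = tan(4) + tan(1) ≈ 2.715 → fails here (LHS ≠ RHS)

Answer: B, C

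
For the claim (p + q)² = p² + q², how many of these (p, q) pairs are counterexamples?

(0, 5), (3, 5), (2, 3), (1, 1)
3

Testing each pair:
(0, 5): LHS = 25, RHS = 25 → satisfies claim
(3, 5): LHS = 64, RHS = 34 → counterexample
(2, 3): LHS = 25, RHS = 13 → counterexample
(1, 1): LHS = 4, RHS = 2 → counterexample

That makes 3 counterexamples.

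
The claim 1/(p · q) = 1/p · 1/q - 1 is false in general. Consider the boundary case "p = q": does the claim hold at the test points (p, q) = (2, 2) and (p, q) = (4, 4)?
No, fails at both test points

At (2, 2): LHS = 1/4 ≠ RHS = -3/4
At (4, 4): LHS = 1/16 ≠ RHS = -15/16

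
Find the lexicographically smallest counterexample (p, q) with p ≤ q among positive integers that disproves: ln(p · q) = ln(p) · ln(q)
At (1, 1): both sides equal 0, so it holds there.

Substituting (1, 2) into the claim:
LHS = ln(1 · 2) = ln(2) ≈ 0.6931
RHS = ln(1) · ln(2) = 0

Since LHS ≠ RHS, this pair disproves the claim, and no lexicographically smaller pair (p ≤ q, positive integers) does.

For instance (3, 3) is also a counterexample (LHS = ln(9) ≈ 2.197, RHS = ln(3)² ≈ 1.207), but it's lexicographically larger.

Answer: (p, q) = (1, 2)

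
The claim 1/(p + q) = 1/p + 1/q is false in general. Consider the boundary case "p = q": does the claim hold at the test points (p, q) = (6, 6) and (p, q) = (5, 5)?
No, fails at both test points

At (6, 6): LHS = 1/12 ≠ RHS = 1/3
At (5, 5): LHS = 1/10 ≠ RHS = 2/5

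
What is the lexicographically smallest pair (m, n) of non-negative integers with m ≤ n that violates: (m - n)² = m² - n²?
(m, n) = (0, 1)

At (0, 0): both sides equal 0, so it holds there.

Substituting (0, 1) into the claim:
LHS = (0 - 1)² = 1
RHS = 0² - 1² = -1

Since LHS ≠ RHS, this pair disproves the claim, and no lexicographically smaller pair (m ≤ n, non-negative integers) does.

For instance (0, 2) is also a counterexample (LHS = 4, RHS = -4), but it's lexicographically larger.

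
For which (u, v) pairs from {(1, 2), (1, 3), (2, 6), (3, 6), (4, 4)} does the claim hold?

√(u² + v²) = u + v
None

Testing each pair:
(1, 2): LHS = √(5) ≈ 2.236, RHS = 3 → fails
(1, 3): LHS = √(10) ≈ 3.162, RHS = 4 → fails
(2, 6): LHS = 2·√(10) ≈ 6.325, RHS = 8 → fails
(3, 6): LHS = 3·√(5) ≈ 6.708, RHS = 9 → fails
(4, 4): LHS = 4·√(2) ≈ 5.657, RHS = 8 → fails

No pair satisfies the claim.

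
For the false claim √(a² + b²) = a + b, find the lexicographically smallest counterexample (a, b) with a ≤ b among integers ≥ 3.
Substituting (3, 3) into the claim:
LHS = √(3² + 3²) = 3·√(2) ≈ 4.243
RHS = 3 + 3 = 6

Since LHS ≠ RHS, this pair disproves the claim, and no lexicographically smaller pair (a ≤ b, integers ≥ 3) does.

For instance (3, 5) is also a counterexample (LHS = √(34) ≈ 5.831, RHS = 8), but it's lexicographically larger.

Answer: (a, b) = (3, 3)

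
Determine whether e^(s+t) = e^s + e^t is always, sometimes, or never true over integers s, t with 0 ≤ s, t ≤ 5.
Never true

The claim fails for every pair in the range. For instance at (s, t) = (2, 0): LHS = e^2 ≈ 7.389, RHS = 1 + e^2 ≈ 8.389.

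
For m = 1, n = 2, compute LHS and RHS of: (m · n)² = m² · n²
LHS = (1 · 2)² = 4
RHS = 1² · 2² = 4

LHS = RHS: the two sides agree.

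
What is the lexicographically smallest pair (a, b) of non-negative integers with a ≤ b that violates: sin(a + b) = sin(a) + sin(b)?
(a, b) = (1, 1)

At (0, 4): both sides equal sin(4) ≈ -0.7568, so it holds there.

Substituting (1, 1) into the claim:
LHS = sin(1 + 1) = sin(2) ≈ 0.9093
RHS = sin(1) + sin(1) = 2·sin(1) ≈ 1.683

Since LHS ≠ RHS, this pair disproves the claim, and no lexicographically smaller pair (a ≤ b, non-negative integers) does.

For instance (2, 7) is also a counterexample (LHS = sin(9) ≈ 0.4121, RHS = sin(7) + sin(2) ≈ 1.566), but it's lexicographically larger.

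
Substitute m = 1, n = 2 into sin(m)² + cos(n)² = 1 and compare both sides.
LHS = sin(1)² + cos(2)² ≈ 0.8813
RHS = 1

LHS ≠ RHS (they differ by about 0.1187), so the equation does not hold here.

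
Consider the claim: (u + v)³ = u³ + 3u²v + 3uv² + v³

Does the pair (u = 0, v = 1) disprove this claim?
No

Substituting u = 0, v = 1:
LHS = (0 + 1)³ = 1
RHS = 0³ + 3·0²·1 + 3·0·1² + 1³ = 1

The sides agree, so this pair does not disprove the claim.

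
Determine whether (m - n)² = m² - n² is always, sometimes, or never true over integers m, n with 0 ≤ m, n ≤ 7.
It holds at (m, n) = (6, 0) (both sides equal 36), but fails at (m, n) = (2, 1) (LHS = 1, RHS = 3).

Answer: Sometimes true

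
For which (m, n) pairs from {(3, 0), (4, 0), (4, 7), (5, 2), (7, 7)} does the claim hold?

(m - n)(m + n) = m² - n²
All pairs

Testing each pair:
(3, 0): LHS = 9, RHS = 9 → holds
(4, 0): LHS = 16, RHS = 16 → holds
(4, 7): LHS = -33, RHS = -33 → holds
(5, 2): LHS = 21, RHS = 21 → holds
(7, 7): LHS = 0, RHS = 0 → holds

Every pair satisfies the claim.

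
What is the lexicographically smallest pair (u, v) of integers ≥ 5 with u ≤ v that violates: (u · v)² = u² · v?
Substituting (5, 5) into the claim:
LHS = (5 · 5)² = 625
RHS = 5² · 5 = 125

Since LHS ≠ RHS, this pair disproves the claim, and no lexicographically smaller pair (u ≤ v, integers ≥ 5) does.

For instance (10, 11) is also a counterexample (LHS = 12100, RHS = 1100), but it's lexicographically larger.

Answer: (u, v) = (5, 5)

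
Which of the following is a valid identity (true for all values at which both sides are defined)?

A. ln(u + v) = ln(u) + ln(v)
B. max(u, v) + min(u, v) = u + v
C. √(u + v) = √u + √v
A: fails at (1, 5) — LHS = ln(6) ≈ 1.792, RHS = ln(5) ≈ 1.609.
B: holds — e.g. at (6, 7), both sides equal 13.
C: fails at (2, 5) — LHS = √(7) ≈ 2.646, RHS = √(2) + √(5) ≈ 3.65.

Answer: B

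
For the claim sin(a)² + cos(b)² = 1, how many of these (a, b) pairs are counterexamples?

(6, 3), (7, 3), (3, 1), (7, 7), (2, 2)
3

Testing each pair:
(6, 3): LHS = sin(6)² + cos(3)² ≈ 1.058, RHS = 1 → counterexample
(7, 3): LHS = sin(7)² + cos(3)² ≈ 1.412, RHS = 1 → counterexample
(3, 1): LHS = sin(3)² + cos(1)² ≈ 0.3118, RHS = 1 → counterexample
(7, 7): LHS = sin(7)² + cos(7)² = 1, RHS = 1 → satisfies claim
(2, 2): LHS = cos(2)² + sin(2)² = 1, RHS = 1 → satisfies claim

That makes 3 counterexamples.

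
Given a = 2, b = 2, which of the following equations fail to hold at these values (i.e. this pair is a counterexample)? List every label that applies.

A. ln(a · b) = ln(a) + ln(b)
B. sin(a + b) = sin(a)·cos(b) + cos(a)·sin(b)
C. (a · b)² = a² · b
C

Evaluating each claim at the given values:
A. LHS = ln(4) ≈ 1.386, RHS = 2·ln(2) ≈ 1.386 → holds here (LHS = RHS)
B. LHS = sin(4) ≈ -0.7568, RHS = 2·sin(2)·cos(2) ≈ -0.7568 → holds here (LHS = RHS)
C. LHS = 16, RHS = 8 → fails here (LHS ≠ RHS)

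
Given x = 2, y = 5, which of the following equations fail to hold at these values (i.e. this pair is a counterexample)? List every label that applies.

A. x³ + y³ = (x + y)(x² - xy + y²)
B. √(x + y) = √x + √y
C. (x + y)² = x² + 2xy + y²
Evaluating each claim at the given values:
A. LHS = 133, RHS = 133 → holds here (LHS = RHS)
B. LHS = √(7) ≈ 2.646, RHS = √(2) + √(5) ≈ 3.65 → fails here (LHS ≠ RHS)
C. LHS = 49, RHS = 49 → holds here (LHS = RHS)

Answer: B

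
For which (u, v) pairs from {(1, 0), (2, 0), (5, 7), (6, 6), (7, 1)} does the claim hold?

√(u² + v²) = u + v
(1, 0), (2, 0)

Testing each pair:
(1, 0): LHS = 1, RHS = 1 → holds
(2, 0): LHS = 2, RHS = 2 → holds
(5, 7): LHS = √(74) ≈ 8.602, RHS = 12 → fails
(6, 6): LHS = 6·√(2) ≈ 8.485, RHS = 12 → fails
(7, 1): LHS = 5·√(2) ≈ 7.071, RHS = 8 → fails

2 of 5 pairs satisfy the claim.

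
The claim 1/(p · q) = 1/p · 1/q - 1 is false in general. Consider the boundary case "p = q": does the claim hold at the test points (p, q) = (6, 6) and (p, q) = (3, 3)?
No, fails at both test points

At (6, 6): LHS = 1/36 ≠ RHS = -35/36
At (3, 3): LHS = 1/9 ≠ RHS = -8/9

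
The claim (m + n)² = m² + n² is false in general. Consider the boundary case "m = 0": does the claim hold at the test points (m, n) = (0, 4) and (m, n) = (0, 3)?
At (0, 4): LHS = 16, RHS = 16 → equal
At (0, 3): LHS = 9, RHS = 9 → equal

So the claim does hold at both of these boundary points, even though it is not an identity.

Answer: Yes, holds at both test points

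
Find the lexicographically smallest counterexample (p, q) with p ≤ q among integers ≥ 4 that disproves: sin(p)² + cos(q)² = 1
At (4, 4): both sides equal 1, so it holds there.

Substituting (4, 5) into the claim:
LHS = sin(4)² + cos(5)² ≈ 0.6532
RHS = 1

Since LHS ≠ RHS, this pair disproves the claim, and no lexicographically smaller pair (p ≤ q, integers ≥ 4) does.

For instance (5, 7) is also a counterexample (LHS = cos(7)² + sin(5)² ≈ 1.488, RHS = 1), but it's lexicographically larger.

Answer: (p, q) = (4, 5)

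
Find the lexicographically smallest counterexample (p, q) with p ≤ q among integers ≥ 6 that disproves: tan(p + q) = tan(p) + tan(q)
Substituting (6, 6) into the claim:
LHS = tan(6 + 6) = tan(12) ≈ -0.6359
RHS = tan(6) + tan(6) = 2·tan(6) ≈ -0.582

Since LHS ≠ RHS, this pair disproves the claim, and no lexicographically smaller pair (p ≤ q, integers ≥ 6) does.

For instance (7, 10) is also a counterexample (LHS = tan(17) ≈ 3.494, RHS = tan(10) + tan(7) ≈ 1.52), but it's lexicographically larger.

Answer: (p, q) = (6, 6)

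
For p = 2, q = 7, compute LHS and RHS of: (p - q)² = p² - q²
LHS = (2 - 7)² = 25
RHS = 2² - 7² = -45

LHS ≠ RHS, so the equation does not hold here.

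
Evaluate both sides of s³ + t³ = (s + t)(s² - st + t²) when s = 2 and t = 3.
LHS = 2³ + 3³ = 35
RHS = (2 + 3)(2² - 2·3 + 3²) = 35

LHS = RHS: the two sides agree.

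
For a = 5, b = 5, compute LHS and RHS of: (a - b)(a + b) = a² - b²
LHS = (5 - 5)(5 + 5) = 0
RHS = 5² - 5² = 0

LHS = RHS: the two sides agree.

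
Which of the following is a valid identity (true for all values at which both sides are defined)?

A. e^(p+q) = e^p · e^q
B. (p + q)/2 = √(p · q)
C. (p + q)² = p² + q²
A

A: holds — e.g. at (3, 5), both sides equal e^8 ≈ 2981.
B: fails at (6, 7) — LHS = 13/2, RHS = √(42) ≈ 6.481.
C: fails at (6, 7) — LHS = 169, RHS = 85.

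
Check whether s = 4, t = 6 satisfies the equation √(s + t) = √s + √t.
Fails

Substituting s = 4, t = 6:

LHS = √(4 + 6) = √(10) ≈ 3.162
RHS = √4 + √6 = 2 + √(6) ≈ 4.449

LHS ≠ RHS, so the equation does not hold at this point.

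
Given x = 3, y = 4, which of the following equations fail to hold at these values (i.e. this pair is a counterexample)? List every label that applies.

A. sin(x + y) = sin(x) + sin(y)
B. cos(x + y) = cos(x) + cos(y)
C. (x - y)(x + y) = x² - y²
Evaluating each claim at the given values:
A. LHS = sin(7) ≈ 0.657, RHS = sin(4) + sin(3) ≈ -0.6157 → fails here (LHS ≠ RHS)
B. LHS = cos(7) ≈ 0.7539, RHS = cos(3) + cos(4) ≈ -1.644 → fails here (LHS ≠ RHS)
C. LHS = -7, RHS = -7 → holds here (LHS = RHS)

Answer: A, B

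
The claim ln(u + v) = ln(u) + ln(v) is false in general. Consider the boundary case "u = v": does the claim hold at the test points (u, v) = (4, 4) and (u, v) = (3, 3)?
No, fails at both test points

At (4, 4): LHS = ln(8) ≈ 2.079 ≠ RHS = 2·ln(4) ≈ 2.773
At (3, 3): LHS = ln(6) ≈ 1.792 ≠ RHS = 2·ln(3) ≈ 2.197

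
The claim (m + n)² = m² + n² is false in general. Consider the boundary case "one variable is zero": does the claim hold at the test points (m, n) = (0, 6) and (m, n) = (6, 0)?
At (0, 6): LHS = 36, RHS = 36 → equal
At (6, 0): LHS = 36, RHS = 36 → equal

So the claim does hold at both of these boundary points, even though it is not an identity.

Answer: Yes, holds at both test points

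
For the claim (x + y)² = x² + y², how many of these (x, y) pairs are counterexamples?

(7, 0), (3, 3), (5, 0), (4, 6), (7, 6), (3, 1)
4

Testing each pair:
(7, 0): LHS = 49, RHS = 49 → satisfies claim
(3, 3): LHS = 36, RHS = 18 → counterexample
(5, 0): LHS = 25, RHS = 25 → satisfies claim
(4, 6): LHS = 100, RHS = 52 → counterexample
(7, 6): LHS = 169, RHS = 85 → counterexample
(3, 1): LHS = 16, RHS = 10 → counterexample

That makes 4 counterexamples.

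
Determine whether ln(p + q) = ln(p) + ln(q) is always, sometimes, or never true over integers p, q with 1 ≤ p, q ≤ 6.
Sometimes true

It holds at (p, q) = (2, 2) (both sides equal ln(4) ≈ 1.386), but fails at (p, q) = (1, 6) (LHS = ln(7) ≈ 1.946, RHS = ln(6) ≈ 1.792).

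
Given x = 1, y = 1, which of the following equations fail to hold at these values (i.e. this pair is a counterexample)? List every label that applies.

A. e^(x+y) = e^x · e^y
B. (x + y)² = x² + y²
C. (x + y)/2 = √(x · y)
B

Evaluating each claim at the given values:
A. LHS = e^2 ≈ 7.389, RHS = e^2 ≈ 7.389 → holds here (LHS = RHS)
B. LHS = 4, RHS = 2 → fails here (LHS ≠ RHS)
C. LHS = 1, RHS = 1 → holds here (LHS = RHS)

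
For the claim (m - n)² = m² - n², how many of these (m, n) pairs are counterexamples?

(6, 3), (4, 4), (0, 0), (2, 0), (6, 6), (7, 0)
1

Testing each pair:
(6, 3): LHS = 9, RHS = 27 → counterexample
(4, 4): LHS = 0, RHS = 0 → satisfies claim
(0, 0): LHS = 0, RHS = 0 → satisfies claim
(2, 0): LHS = 4, RHS = 4 → satisfies claim
(6, 6): LHS = 0, RHS = 0 → satisfies claim
(7, 0): LHS = 49, RHS = 49 → satisfies claim

That makes 1 counterexample.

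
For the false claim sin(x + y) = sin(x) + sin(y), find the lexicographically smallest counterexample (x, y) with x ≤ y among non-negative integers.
Substituting (1, 1) into the claim:
LHS = sin(1 + 1) = sin(2) ≈ 0.9093
RHS = sin(1) + sin(1) = 2·sin(1) ≈ 1.683

Since LHS ≠ RHS, this pair disproves the claim, and no lexicographically smaller pair (x ≤ y, non-negative integers) does.

For instance (3, 7) is also a counterexample (LHS = sin(10) ≈ -0.544, RHS = sin(3) + sin(7) ≈ 0.7981), but it's lexicographically larger.

Answer: (x, y) = (1, 1)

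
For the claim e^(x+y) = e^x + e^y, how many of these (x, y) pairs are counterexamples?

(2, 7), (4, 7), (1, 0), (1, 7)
Testing each pair:
(2, 7): LHS = e^9 ≈ 8103, RHS = e^2 + e^7 ≈ 1104 → counterexample
(4, 7): LHS = e^11 ≈ 59874.1, RHS = e^4 + e^7 ≈ 1151 → counterexample
(1, 0): LHS = e ≈ 2.718, RHS = 1 + e ≈ 3.718 → counterexample
(1, 7): LHS = e^8 ≈ 2981, RHS = e + e^7 ≈ 1099 → counterexample

That makes 4 counterexamples.

Answer: 4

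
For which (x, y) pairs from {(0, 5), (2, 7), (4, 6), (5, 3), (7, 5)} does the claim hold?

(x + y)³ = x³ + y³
Testing each pair:
(0, 5): LHS = 125, RHS = 125 → holds
(2, 7): LHS = 729, RHS = 351 → fails
(4, 6): LHS = 1000, RHS = 280 → fails
(5, 3): LHS = 512, RHS = 152 → fails
(7, 5): LHS = 1728, RHS = 468 → fails

1 of 5 pairs satisfies the claim.

Answer: (0, 5)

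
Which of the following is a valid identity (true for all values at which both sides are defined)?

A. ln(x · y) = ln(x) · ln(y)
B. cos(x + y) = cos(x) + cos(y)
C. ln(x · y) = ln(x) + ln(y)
C

A: fails at (3, 4) — LHS = ln(12) ≈ 2.485, RHS = ln(3)·ln(4) ≈ 1.523.
B: fails at (6, 7) — LHS = cos(13) ≈ 0.9074, RHS = cos(7) + cos(6) ≈ 1.714.
C: holds — e.g. at (2, 4), both sides equal ln(8) ≈ 2.079.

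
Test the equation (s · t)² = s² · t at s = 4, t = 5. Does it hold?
Fails

Substituting s = 4, t = 5:

LHS = (4 · 5)² = 400
RHS = 4² · 5 = 80

LHS ≠ RHS, so the equation does not hold at this point.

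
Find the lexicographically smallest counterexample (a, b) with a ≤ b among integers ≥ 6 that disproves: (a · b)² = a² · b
Substituting (6, 6) into the claim:
LHS = (6 · 6)² = 1296
RHS = 6² · 6 = 216

Since LHS ≠ RHS, this pair disproves the claim, and no lexicographically smaller pair (a ≤ b, integers ≥ 6) does.

For instance (10, 13) is also a counterexample (LHS = 16900, RHS = 1300), but it's lexicographically larger.

Answer: (a, b) = (6, 6)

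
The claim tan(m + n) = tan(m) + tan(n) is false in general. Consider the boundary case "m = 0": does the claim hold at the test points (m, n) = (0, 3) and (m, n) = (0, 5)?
At (0, 3): LHS = tan(3) ≈ -0.1425, RHS = tan(3) ≈ -0.1425 → equal
At (0, 5): LHS = tan(5) ≈ -3.381, RHS = tan(5) ≈ -3.381 → equal

So the claim does hold at both of these boundary points, even though it is not an identity.

Answer: Yes, holds at both test points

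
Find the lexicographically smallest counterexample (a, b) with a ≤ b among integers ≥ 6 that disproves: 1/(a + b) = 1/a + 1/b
(a, b) = (6, 6)

Substituting (6, 6) into the claim:
LHS = 1/(6 + 6) = 1/12
RHS = 1/6 + 1/6 = 1/3

Since LHS ≠ RHS, this pair disproves the claim, and no lexicographically smaller pair (a ≤ b, integers ≥ 6) does.

For instance (11, 13) is also a counterexample (LHS = 1/24, RHS = 24/143), but it's lexicographically larger.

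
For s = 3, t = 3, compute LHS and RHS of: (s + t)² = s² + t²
LHS = (3 + 3)² = 36
RHS = 3² + 3² = 18

LHS ≠ RHS, so the equation does not hold here.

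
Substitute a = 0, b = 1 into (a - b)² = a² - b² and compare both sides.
LHS = (0 - 1)² = 1
RHS = 0² - 1² = -1

LHS ≠ RHS, so the equation does not hold here.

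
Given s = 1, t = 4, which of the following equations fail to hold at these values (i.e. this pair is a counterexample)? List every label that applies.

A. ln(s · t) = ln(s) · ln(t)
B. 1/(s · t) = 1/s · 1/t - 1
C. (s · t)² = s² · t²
Evaluating each claim at the given values:
A. LHS = ln(4) ≈ 1.386, RHS = 0 → fails here (LHS ≠ RHS)
B. LHS = 1/4, RHS = -3/4 → fails here (LHS ≠ RHS)
C. LHS = 16, RHS = 16 → holds here (LHS = RHS)

Answer: A, B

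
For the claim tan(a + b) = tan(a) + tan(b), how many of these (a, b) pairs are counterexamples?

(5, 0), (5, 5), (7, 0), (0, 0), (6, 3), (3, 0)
Testing each pair:
(5, 0): LHS = tan(5) ≈ -3.381, RHS = tan(5) ≈ -3.381 → satisfies claim
(5, 5): LHS = tan(10) ≈ 0.6484, RHS = 2·tan(5) ≈ -6.761 → counterexample
(7, 0): LHS = tan(7) ≈ 0.8714, RHS = tan(7) ≈ 0.8714 → satisfies claim
(0, 0): LHS = 0, RHS = 0 → satisfies claim
(6, 3): LHS = tan(9) ≈ -0.4523, RHS = tan(6) + tan(3) ≈ -0.4336 → counterexample
(3, 0): LHS = tan(3) ≈ -0.1425, RHS = tan(3) ≈ -0.1425 → satisfies claim

That makes 2 counterexamples.

Answer: 2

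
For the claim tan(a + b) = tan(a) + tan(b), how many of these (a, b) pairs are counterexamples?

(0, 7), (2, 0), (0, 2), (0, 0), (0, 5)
0

Testing each pair:
(0, 7): LHS = tan(7) ≈ 0.8714, RHS = tan(7) ≈ 0.8714 → satisfies claim
(2, 0): LHS = tan(2) ≈ -2.185, RHS = tan(2) ≈ -2.185 → satisfies claim
(0, 2): LHS = tan(2) ≈ -2.185, RHS = tan(2) ≈ -2.185 → satisfies claim
(0, 0): LHS = 0, RHS = 0 → satisfies claim
(0, 5): LHS = tan(5) ≈ -3.381, RHS = tan(5) ≈ -3.381 → satisfies claim

That makes 0 counterexamples.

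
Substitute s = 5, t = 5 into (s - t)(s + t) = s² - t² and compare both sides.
LHS = (5 - 5)(5 + 5) = 0
RHS = 5² - 5² = 0

LHS = RHS: the two sides agree.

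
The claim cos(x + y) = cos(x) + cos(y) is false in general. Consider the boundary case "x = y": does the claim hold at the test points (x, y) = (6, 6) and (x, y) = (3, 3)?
At (6, 6): LHS = cos(12) ≈ 0.8439 ≠ RHS = 2·cos(6) ≈ 1.92
At (3, 3): LHS = cos(6) ≈ 0.9602 ≠ RHS = 2·cos(3) ≈ -1.98

Answer: No, fails at both test points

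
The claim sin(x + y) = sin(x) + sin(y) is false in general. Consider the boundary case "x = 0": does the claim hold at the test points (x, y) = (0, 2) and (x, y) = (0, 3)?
Yes, holds at both test points

At (0, 2): LHS = sin(2) ≈ 0.9093, RHS = sin(2) ≈ 0.9093 → equal
At (0, 3): LHS = sin(3) ≈ 0.1411, RHS = sin(3) ≈ 0.1411 → equal

So the claim does hold at both of these boundary points, even though it is not an identity.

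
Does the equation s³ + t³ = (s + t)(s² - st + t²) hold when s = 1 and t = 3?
Substituting s = 1, t = 3:

LHS = 1³ + 3³ = 28
RHS = (1 + 3)(1² - 1·3 + 3²) = 28

LHS = RHS, so the equation holds at this point.

Answer: Holds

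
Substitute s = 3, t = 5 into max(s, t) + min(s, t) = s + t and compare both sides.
LHS = max(3, 5) + min(3, 5) = 8
RHS = 3 + 5 = 8

LHS = RHS: the two sides agree.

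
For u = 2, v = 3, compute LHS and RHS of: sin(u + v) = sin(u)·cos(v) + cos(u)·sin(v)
LHS = sin(2 + 3) = sin(5) ≈ -0.9589
RHS = sin(2)·cos(3) + cos(2)·sin(3) = sin(2)·cos(3) + sin(3)·cos(2) ≈ -0.9589

LHS = RHS: the two sides agree.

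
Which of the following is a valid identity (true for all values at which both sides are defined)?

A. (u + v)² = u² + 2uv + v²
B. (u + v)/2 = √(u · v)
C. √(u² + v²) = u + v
A: holds — e.g. at (2, 4), both sides equal 36.
B: fails at (4, 6) — LHS = 5, RHS = 2·√(6) ≈ 4.899.
C: fails at (2, 2) — LHS = 2·√(2) ≈ 2.828, RHS = 4.

Answer: A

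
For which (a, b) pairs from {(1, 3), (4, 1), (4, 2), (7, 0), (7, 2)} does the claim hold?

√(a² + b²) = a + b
(7, 0)

Testing each pair:
(1, 3): LHS = √(10) ≈ 3.162, RHS = 4 → fails
(4, 1): LHS = √(17) ≈ 4.123, RHS = 5 → fails
(4, 2): LHS = 2·√(5) ≈ 4.472, RHS = 6 → fails
(7, 0): LHS = 7, RHS = 7 → holds
(7, 2): LHS = √(53) ≈ 7.28, RHS = 9 → fails

1 of 5 pairs satisfies the claim.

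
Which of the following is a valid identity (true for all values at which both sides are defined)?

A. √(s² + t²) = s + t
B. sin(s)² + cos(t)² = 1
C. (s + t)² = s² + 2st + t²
A: fails at (2, 4) — LHS = 2·√(5) ≈ 4.472, RHS = 6.
B: fails at (2, 5) — LHS = cos(5)² + sin(2)² ≈ 0.9073, RHS = 1.
C: holds — e.g. at (5, 5), both sides equal 100.

Answer: C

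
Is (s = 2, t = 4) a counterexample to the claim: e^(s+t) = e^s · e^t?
Substituting s = 2, t = 4:
LHS = e^(2+4) = e^6 ≈ 403.4
RHS = e^2 · e^4 = e^6 ≈ 403.4

The sides agree, so this pair does not disprove the claim.

Answer: No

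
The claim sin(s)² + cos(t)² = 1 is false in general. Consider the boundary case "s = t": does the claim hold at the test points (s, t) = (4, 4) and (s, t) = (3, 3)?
Yes, holds at both test points

At (4, 4): LHS = cos(4)² + sin(4)² = 1, RHS = 1 → equal
At (3, 3): LHS = sin(3)² + cos(3)² = 1, RHS = 1 → equal

So the claim does hold at both of these boundary points, even though it is not an identity.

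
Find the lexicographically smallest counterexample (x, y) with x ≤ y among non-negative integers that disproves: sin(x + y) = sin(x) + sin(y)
At (0, 5): both sides equal sin(5) ≈ -0.9589, so it holds there.
At (0, 6): both sides equal sin(6) ≈ -0.2794, so it holds there.

Substituting (1, 1) into the claim:
LHS = sin(1 + 1) = sin(2) ≈ 0.9093
RHS = sin(1) + sin(1) = 2·sin(1) ≈ 1.683

Since LHS ≠ RHS, this pair disproves the claim, and no lexicographically smaller pair (x ≤ y, non-negative integers) does.

For instance (4, 4) is also a counterexample (LHS = sin(8) ≈ 0.9894, RHS = 2·sin(4) ≈ -1.514), but it's lexicographically larger.

Answer: (x, y) = (1, 1)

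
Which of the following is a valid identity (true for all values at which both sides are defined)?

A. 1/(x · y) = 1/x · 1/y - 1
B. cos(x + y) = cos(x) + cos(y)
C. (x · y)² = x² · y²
A: fails at (2, 4) — LHS = 1/8, RHS = -7/8.
B: fails at (2, 2) — LHS = cos(4) ≈ -0.6536, RHS = 2·cos(2) ≈ -0.8323.
C: holds — e.g. at (1, 2), both sides equal 4.

Answer: C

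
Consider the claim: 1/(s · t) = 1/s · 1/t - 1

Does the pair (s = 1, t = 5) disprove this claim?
Yes

Substituting s = 1, t = 5:
LHS = 1/(1 · 5) = 1/5
RHS = 1/1 · 1/5 - 1 = -4/5

Since LHS ≠ RHS, this pair disproves the claim.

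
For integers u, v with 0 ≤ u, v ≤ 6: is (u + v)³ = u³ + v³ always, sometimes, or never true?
It holds at (u, v) = (0, 3) (both sides equal 27), but fails at (u, v) = (6, 5) (LHS = 1331, RHS = 341).

Answer: Sometimes true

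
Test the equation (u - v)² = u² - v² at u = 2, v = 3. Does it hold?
Fails

Substituting u = 2, v = 3:

LHS = (2 - 3)² = 1
RHS = 2² - 3² = -5

LHS ≠ RHS, so the equation does not hold at this point.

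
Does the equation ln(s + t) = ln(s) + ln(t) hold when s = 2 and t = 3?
Substituting s = 2, t = 3:

LHS = ln(2 + 3) = ln(5) ≈ 1.609
RHS = ln(2) + ln(3) ≈ 1.792

LHS ≠ RHS, so the equation does not hold at this point.

Answer: Fails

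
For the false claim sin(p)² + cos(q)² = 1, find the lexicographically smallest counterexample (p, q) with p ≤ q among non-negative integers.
(p, q) = (0, 1)

Substituting (0, 1) into the claim:
LHS = sin(0)² + cos(1)² = cos(1)² ≈ 0.2919
RHS = 1

Since LHS ≠ RHS, this pair disproves the claim, and no lexicographically smaller pair (p ≤ q, non-negative integers) does.

For instance (5, 6) is also a counterexample (LHS = sin(5)² + cos(6)² ≈ 1.841, RHS = 1), but it's lexicographically larger.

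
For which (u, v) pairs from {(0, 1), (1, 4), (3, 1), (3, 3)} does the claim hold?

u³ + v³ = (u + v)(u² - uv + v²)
Testing each pair:
(0, 1): LHS = 1, RHS = 1 → holds
(1, 4): LHS = 65, RHS = 65 → holds
(3, 1): LHS = 28, RHS = 28 → holds
(3, 3): LHS = 54, RHS = 54 → holds

Every pair satisfies the claim.

Answer: All pairs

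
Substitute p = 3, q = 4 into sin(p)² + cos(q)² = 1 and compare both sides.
LHS = sin(3)² + cos(4)² ≈ 0.4472
RHS = 1

LHS ≠ RHS (they differ by about 0.5528), so the equation does not hold here.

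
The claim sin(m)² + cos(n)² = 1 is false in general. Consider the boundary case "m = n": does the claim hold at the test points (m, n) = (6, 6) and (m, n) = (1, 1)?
Yes, holds at both test points

At (6, 6): LHS = sin(6)² + cos(6)² = 1, RHS = 1 → equal
At (1, 1): LHS = cos(1)² + sin(1)² = 1, RHS = 1 → equal

So the claim does hold at both of these boundary points, even though it is not an identity.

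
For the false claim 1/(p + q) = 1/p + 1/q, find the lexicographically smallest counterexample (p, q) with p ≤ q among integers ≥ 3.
(p, q) = (3, 3)

Substituting (3, 3) into the claim:
LHS = 1/(3 + 3) = 1/6
RHS = 1/3 + 1/3 = 2/3

Since LHS ≠ RHS, this pair disproves the claim, and no lexicographically smaller pair (p ≤ q, integers ≥ 3) does.

For instance (9, 9) is also a counterexample (LHS = 1/18, RHS = 2/9), but it's lexicographically larger.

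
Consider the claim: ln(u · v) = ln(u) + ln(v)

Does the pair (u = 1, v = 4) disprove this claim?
No

Substituting u = 1, v = 4:
LHS = ln(1 · 4) = ln(4) ≈ 1.386
RHS = ln(1) + ln(4) = ln(4) ≈ 1.386

The sides agree, so this pair does not disprove the claim.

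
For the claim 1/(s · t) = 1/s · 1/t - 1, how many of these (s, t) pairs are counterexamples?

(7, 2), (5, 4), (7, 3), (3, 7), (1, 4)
Testing each pair:
(7, 2): LHS = 1/14, RHS = -13/14 → counterexample
(5, 4): LHS = 1/20, RHS = -19/20 → counterexample
(7, 3): LHS = 1/21, RHS = -20/21 → counterexample
(3, 7): LHS = 1/21, RHS = -20/21 → counterexample
(1, 4): LHS = 1/4, RHS = -3/4 → counterexample

That makes 5 counterexamples.

Answer: 5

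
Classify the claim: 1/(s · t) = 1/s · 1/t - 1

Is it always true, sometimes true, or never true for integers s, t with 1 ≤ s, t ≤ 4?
The claim fails for every pair in the range. For instance at (s, t) = (4, 2): LHS = 1/8, RHS = -7/8.

Answer: Never true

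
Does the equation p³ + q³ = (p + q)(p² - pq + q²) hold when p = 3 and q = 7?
Holds

Substituting p = 3, q = 7:

LHS = 3³ + 7³ = 370
RHS = (3 + 7)(3² - 3·7 + 7²) = 370

LHS = RHS, so the equation holds at this point.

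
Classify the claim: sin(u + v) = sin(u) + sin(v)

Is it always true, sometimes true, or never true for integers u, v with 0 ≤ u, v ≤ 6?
It holds at (u, v) = (6, 0) (both sides equal sin(6) ≈ -0.2794), but fails at (u, v) = (2, 2) (LHS = sin(4) ≈ -0.7568, RHS = 2·sin(2) ≈ 1.819).

Answer: Sometimes true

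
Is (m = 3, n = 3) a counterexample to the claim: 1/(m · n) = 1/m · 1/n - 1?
Yes

Substituting m = 3, n = 3:
LHS = 1/(3 · 3) = 1/9
RHS = 1/3 · 1/3 - 1 = -8/9

Since LHS ≠ RHS, this pair disproves the claim.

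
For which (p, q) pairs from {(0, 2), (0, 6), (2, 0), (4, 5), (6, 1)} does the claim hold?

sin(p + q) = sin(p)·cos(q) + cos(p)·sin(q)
Testing each pair:
(0, 2): LHS = sin(2) ≈ 0.9093, RHS = sin(2) ≈ 0.9093 → holds
(0, 6): LHS = sin(6) ≈ -0.2794, RHS = sin(6) ≈ -0.2794 → holds
(2, 0): LHS = sin(2) ≈ 0.9093, RHS = sin(2) ≈ 0.9093 → holds
(4, 5): LHS = sin(9) ≈ 0.4121, RHS = sin(4)·cos(5) + sin(5)·cos(4) ≈ 0.4121 → holds
(6, 1): LHS = sin(7) ≈ 0.657, RHS = sin(6)·cos(1) + sin(1)·cos(6) ≈ 0.657 → holds

Every pair satisfies the claim.

Answer: All pairs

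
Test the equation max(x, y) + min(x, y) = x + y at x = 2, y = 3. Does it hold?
Substituting x = 2, y = 3:

LHS = max(2, 3) + min(2, 3) = 5
RHS = 2 + 3 = 5

LHS = RHS, so the equation holds at this point.

Answer: Holds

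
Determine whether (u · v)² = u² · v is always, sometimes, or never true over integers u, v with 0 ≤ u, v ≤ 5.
It holds at (u, v) = (0, 3) (both sides equal 0), but fails at (u, v) = (1, 4) (LHS = 16, RHS = 4).

Answer: Sometimes true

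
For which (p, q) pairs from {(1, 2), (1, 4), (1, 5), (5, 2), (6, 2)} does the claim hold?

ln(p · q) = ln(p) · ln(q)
None

Testing each pair:
(1, 2): LHS = ln(2) ≈ 0.6931, RHS = 0 → fails
(1, 4): LHS = ln(4) ≈ 1.386, RHS = 0 → fails
(1, 5): LHS = ln(5) ≈ 1.609, RHS = 0 → fails
(5, 2): LHS = ln(10) ≈ 2.303, RHS = ln(2)·ln(5) ≈ 1.116 → fails
(6, 2): LHS = ln(12) ≈ 2.485, RHS = ln(2)·ln(6) ≈ 1.242 → fails

No pair satisfies the claim.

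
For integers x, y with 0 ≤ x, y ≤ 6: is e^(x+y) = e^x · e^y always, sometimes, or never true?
The identity holds for every pair in the range. For instance at (x, y) = (6, 2): both sides equal e^8 ≈ 2981.

Answer: Always true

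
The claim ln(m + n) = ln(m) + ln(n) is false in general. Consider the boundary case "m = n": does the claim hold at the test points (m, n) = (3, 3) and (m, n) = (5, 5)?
At (3, 3): LHS = ln(6) ≈ 1.792 ≠ RHS = 2·ln(3) ≈ 2.197
At (5, 5): LHS = ln(10) ≈ 2.303 ≠ RHS = 2·ln(5) ≈ 3.219

Answer: No, fails at both test points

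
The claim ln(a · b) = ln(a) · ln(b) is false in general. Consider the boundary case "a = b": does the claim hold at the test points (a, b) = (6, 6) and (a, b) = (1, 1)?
At (6, 6): LHS = ln(36) ≈ 3.584 ≠ RHS = ln(6)² ≈ 3.21
At (1, 1): LHS = 0, RHS = 0 → equal

Answer: Only at (1, 1)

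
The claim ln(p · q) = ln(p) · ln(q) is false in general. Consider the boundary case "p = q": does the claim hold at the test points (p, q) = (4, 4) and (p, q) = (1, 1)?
At (4, 4): LHS = ln(16) ≈ 2.773 ≠ RHS = ln(4)² ≈ 1.922
At (1, 1): LHS = 0, RHS = 0 → equal

Answer: Only at (1, 1)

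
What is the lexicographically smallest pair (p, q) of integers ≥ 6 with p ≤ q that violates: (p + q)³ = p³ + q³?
(p, q) = (6, 6)

Substituting (6, 6) into the claim:
LHS = (6 + 6)³ = 1728
RHS = 6³ + 6³ = 432

Since LHS ≠ RHS, this pair disproves the claim, and no lexicographically smaller pair (p ≤ q, integers ≥ 6) does.

For instance (12, 13) is also a counterexample (LHS = 15625, RHS = 3925), but it's lexicographically larger.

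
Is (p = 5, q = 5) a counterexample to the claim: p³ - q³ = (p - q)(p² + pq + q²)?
Substituting p = 5, q = 5:
LHS = 5³ - 5³ = 0
RHS = (5 - 5)(5² + 5·5 + 5²) = 0

The sides agree, so this pair does not disprove the claim.

Answer: No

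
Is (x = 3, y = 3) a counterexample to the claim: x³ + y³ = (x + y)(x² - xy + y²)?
No

Substituting x = 3, y = 3:
LHS = 3³ + 3³ = 54
RHS = (3 + 3)(3² - 3·3 + 3²) = 54

The sides agree, so this pair does not disprove the claim.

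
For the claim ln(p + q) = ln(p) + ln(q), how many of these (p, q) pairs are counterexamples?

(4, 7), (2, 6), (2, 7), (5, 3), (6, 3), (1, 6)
6

Testing each pair:
(4, 7): LHS = ln(11) ≈ 2.398, RHS = ln(4) + ln(7) ≈ 3.332 → counterexample
(2, 6): LHS = ln(8) ≈ 2.079, RHS = ln(2) + ln(6) ≈ 2.485 → counterexample
(2, 7): LHS = ln(9) ≈ 2.197, RHS = ln(2) + ln(7) ≈ 2.639 → counterexample
(5, 3): LHS = ln(8) ≈ 2.079, RHS = ln(3) + ln(5) ≈ 2.708 → counterexample
(6, 3): LHS = ln(9) ≈ 2.197, RHS = ln(3) + ln(6) ≈ 2.89 → counterexample
(1, 6): LHS = ln(7) ≈ 1.946, RHS = ln(6) ≈ 1.792 → counterexample

That makes 6 counterexamples.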